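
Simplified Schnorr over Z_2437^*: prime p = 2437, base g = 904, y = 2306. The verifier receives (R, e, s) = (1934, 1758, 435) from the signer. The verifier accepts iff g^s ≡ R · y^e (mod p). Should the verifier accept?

g^s mod p:
904^2 = 817216 ≡ 821
904^4 ≡ 821^2 = 674041 ≡ 1429
904^8 ≡ 1429^2 = 2042041 ≡ 2272
904^16 ≡ 2272^2 = 5161984 ≡ 418
904^32 ≡ 418^2 = 174724 ≡ 1697
904^64 ≡ 1697^2 = 2879809 ≡ 1712
904^128 ≡ 1712^2 = 2930944 ≡ 1670
904^256 ≡ 1670^2 = 2788900 ≡ 972
435 = 256 + 128 + 32 + 16 + 2 + 1, so 904^435 ≡ 972·1670·1697·418·821·904 ≡ 2039 (mod 2437)
R · y^e mod p:
2306^2 = 5317636 ≡ 102
2306^4 ≡ 102^2 = 10404 ≡ 656
2306^8 ≡ 656^2 = 430336 ≡ 1424
2306^16 ≡ 1424^2 = 2027776 ≡ 192
2306^32 ≡ 192^2 = 36864 ≡ 309
2306^64 ≡ 309^2 = 95481 ≡ 438
2306^128 ≡ 438^2 = 191844 ≡ 1758
2306^256 ≡ 1758^2 = 3090564 ≡ 448
2306^512 ≡ 448^2 = 200704 ≡ 870
2306^1024 ≡ 870^2 = 756900 ≡ 1430
1758 = 1024 + 512 + 128 + 64 + 16 + 8 + 4 + 2, so 2306^1758 ≡ 1430·870·1758·438·192·1424·656·102 ≡ 88 (mod 2437)
1934·88 = 170192 ≡ 2039 (mod 2437)
2039 ≡ 2039 (mod 2437); signature holds.

accept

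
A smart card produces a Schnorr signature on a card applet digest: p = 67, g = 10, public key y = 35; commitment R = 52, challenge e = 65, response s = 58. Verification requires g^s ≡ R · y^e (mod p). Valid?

no

g^s mod p:
10^58 mod 67 = 16
R · y^e mod p:
35^65 mod 67 = 23
52·23 = 1196 ≡ 57 (mod 67)
16 ≠ 57; the check fails.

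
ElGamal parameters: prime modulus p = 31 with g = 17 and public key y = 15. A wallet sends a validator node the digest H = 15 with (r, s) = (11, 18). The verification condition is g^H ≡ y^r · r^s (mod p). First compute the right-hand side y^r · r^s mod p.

30

Squares mod 31: 15^1≡15, 15^2≡8, 15^4≡2, 15^8≡4
11 = 8 + 2 + 1, so 15^11 ≡ 4·8·15 ≡ 15 (mod 31)
Squares mod 31: 11^1≡11, 11^2≡28, 11^4≡9, 11^8≡19, 11^16≡20
18 = 16 + 2, so 11^18 ≡ 20·28 ≡ 2 (mod 31)
y^r · r^s ≡ 15·2 = 30 ≡ 30 (mod 31)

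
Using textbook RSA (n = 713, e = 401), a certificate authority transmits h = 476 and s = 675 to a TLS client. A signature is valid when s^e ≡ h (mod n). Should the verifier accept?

accept

Squares mod 713: s^1≡675, s^2≡18, s^4≡324, s^8≡165, s^16≡131, s^32≡49, s^64≡262, s^128≡196, s^256≡627
401 = 256 + 128 + 16 + 1, so s^401 ≡ 627·196·131·675 ≡ 476 (mod 713)
s^401 mod 713 = 476 matches h.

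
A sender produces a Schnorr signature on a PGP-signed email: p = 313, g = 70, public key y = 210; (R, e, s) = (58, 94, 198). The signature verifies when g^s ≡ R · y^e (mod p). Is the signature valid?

valid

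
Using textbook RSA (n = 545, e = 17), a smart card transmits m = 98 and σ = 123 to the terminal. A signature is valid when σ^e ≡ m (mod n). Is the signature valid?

σ^2 ≡ 123^2 = 15129 ≡ 414
σ^4 ≡ 414^2 = 171396 ≡ 266
σ^8 ≡ 266^2 = 70756 ≡ 451
σ^16 ≡ 451^2 = 203401 ≡ 116
17 = 16 + 1, so σ^17 ≡ 116·123 ≡ 98 (mod 545)
Since 98 equals the digest 98, verification succeeds.

valid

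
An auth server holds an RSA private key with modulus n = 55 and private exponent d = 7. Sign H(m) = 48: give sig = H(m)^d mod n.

Squares mod 55: (H(m))^1≡48, (H(m))^2≡49, (H(m))^4≡36
7 = 4 + 2 + 1, so (H(m))^7 ≡ 36·49·48 ≡ 27 (mod 55)

27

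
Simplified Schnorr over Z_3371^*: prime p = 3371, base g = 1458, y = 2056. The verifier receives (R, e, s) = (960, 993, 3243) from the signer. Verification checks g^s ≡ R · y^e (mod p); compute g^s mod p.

1458^2 = 2125764 ≡ 2034
1458^4 ≡ 2034^2 = 4137156 ≡ 939
1458^8 ≡ 939^2 = 881721 ≡ 1890
1458^16 ≡ 1890^2 = 3572100 ≡ 2211
1458^32 ≡ 2211^2 = 4888521 ≡ 571
1458^64 ≡ 571^2 = 326041 ≡ 2425
1458^128 ≡ 2425^2 = 5880625 ≡ 1601
1458^256 ≡ 1601^2 = 2563201 ≡ 1241
1458^512 ≡ 1241^2 = 1540081 ≡ 2905
1458^1024 ≡ 2905^2 = 8439025 ≡ 1412
1458^2048 ≡ 1412^2 = 1993744 ≡ 1483
3243 = 2048 + 1024 + 128 + 32 + 8 + 2 + 1, so 1458^3243 ≡ 1483·1412·1601·571·1890·2034·1458 ≡ 262 (mod 3371)

262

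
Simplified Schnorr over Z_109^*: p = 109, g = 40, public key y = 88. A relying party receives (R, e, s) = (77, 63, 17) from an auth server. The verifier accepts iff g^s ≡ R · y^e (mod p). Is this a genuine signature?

g^s mod p:
40^2 = 1600 ≡ 74
40^4 ≡ 74^2 = 5476 ≡ 26
40^8 ≡ 26^2 = 676 ≡ 22
40^16 ≡ 22^2 = 484 ≡ 48
17 = 16 + 1, so 40^17 ≡ 48·40 ≡ 67 (mod 109)
R · y^e mod p:
88^2 = 7744 ≡ 5
88^4 ≡ 5^2 = 25
88^8 ≡ 25^2 = 625 ≡ 80
88^16 ≡ 80^2 = 6400 ≡ 78
88^32 ≡ 78^2 = 6084 ≡ 89
63 = 32 + 16 + 8 + 4 + 2 + 1, so 88^63 ≡ 89·78·80·25·5·88 ≡ 64 (mod 109)
77·64 = 4928 ≡ 23 (mod 109)
67 ≠ 23; the check fails.

forged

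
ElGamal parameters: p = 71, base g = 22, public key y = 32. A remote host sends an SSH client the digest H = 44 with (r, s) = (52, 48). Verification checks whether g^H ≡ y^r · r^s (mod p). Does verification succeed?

Left side g^H mod p:
22^2 = 484 ≡ 58
22^4 ≡ 58^2 = 3364 ≡ 27
22^8 ≡ 27^2 = 729 ≡ 19
22^16 ≡ 19^2 = 361 ≡ 6
22^32 ≡ 6^2 = 36
44 = 32 + 8 + 4, so 22^44 ≡ 36·19·27 ≡ 8 (mod 71)
Right side y^r · r^s mod p:
32^2 = 1024 ≡ 30
32^4 ≡ 30^2 = 900 ≡ 48
32^8 ≡ 48^2 = 2304 ≡ 32
32^16 ≡ 32^2 = 1024 ≡ 30
32^32 ≡ 30^2 = 900 ≡ 48
52 = 32 + 16 + 4, so 32^52 ≡ 48·30·48 ≡ 37 (mod 71)
52^2 = 2704 ≡ 6
52^4 ≡ 6^2 = 36
52^8 ≡ 36^2 = 1296 ≡ 18
52^16 ≡ 18^2 = 324 ≡ 40
52^32 ≡ 40^2 = 1600 ≡ 38
48 = 32 + 16, so 52^48 ≡ 38·40 ≡ 29 (mod 71)
37·29 = 1073 ≡ 8 (mod 71)
8 ≡ 8 (mod 71), so the signature is genuine.

passes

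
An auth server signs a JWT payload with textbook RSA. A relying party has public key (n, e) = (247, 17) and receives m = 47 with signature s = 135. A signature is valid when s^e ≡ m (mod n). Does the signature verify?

does not verify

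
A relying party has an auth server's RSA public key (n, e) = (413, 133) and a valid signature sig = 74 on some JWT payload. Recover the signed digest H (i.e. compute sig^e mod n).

sig^2 ≡ 74^2 = 5476 ≡ 107
sig^4 ≡ 107^2 = 11449 ≡ 298
sig^8 ≡ 298^2 = 88804 ≡ 9
sig^16 ≡ 9^2 = 81
sig^32 ≡ 81^2 = 6561 ≡ 366
sig^64 ≡ 366^2 = 133956 ≡ 144
sig^128 ≡ 144^2 = 20736 ≡ 86
133 = 128 + 4 + 1, so sig^133 ≡ 86·298·74 ≡ 389 (mod 413)

389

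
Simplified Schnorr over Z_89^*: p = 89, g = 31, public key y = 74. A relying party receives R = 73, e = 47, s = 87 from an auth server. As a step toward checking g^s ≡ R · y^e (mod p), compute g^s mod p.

23

31^2 = 961 ≡ 71
31^4 ≡ 71^2 = 5041 ≡ 57
31^8 ≡ 57^2 = 3249 ≡ 45
31^16 ≡ 45^2 = 2025 ≡ 67
31^32 ≡ 67^2 = 4489 ≡ 39
31^64 ≡ 39^2 = 1521 ≡ 8
87 = 64 + 16 + 4 + 2 + 1, so 31^87 ≡ 8·67·57·71·31 ≡ 23 (mod 89)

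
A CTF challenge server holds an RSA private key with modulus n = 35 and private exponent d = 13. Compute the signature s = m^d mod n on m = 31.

m^2 ≡ 31^2 = 961 ≡ 16
m^4 ≡ 16^2 = 256 ≡ 11
m^8 ≡ 11^2 = 121 ≡ 16
13 = 8 + 4 + 1, so m^13 ≡ 16·11·31 ≡ 31 (mod 35)

31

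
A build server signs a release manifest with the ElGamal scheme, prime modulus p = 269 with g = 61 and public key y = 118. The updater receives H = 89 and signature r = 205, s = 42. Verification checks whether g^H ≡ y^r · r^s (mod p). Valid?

Left side g^H mod p:
Squares mod 269: 61^1≡61, 61^2≡224, 61^4≡142, 61^8≡258, 61^16≡121, 61^32≡115, 61^64≡44
89 = 64 + 16 + 8 + 1, so 61^89 ≡ 44·121·258·61 ≡ 185 (mod 269)
Right side y^r · r^s mod p:
Squares mod 269: 118^1≡118, 118^2≡205, 118^4≡61, 118^8≡224, 118^16≡142, 118^32≡258, 118^64≡121, 118^128≡115
205 = 128 + 64 + 8 + 4 + 1, so 118^205 ≡ 115·121·224·61·118 ≡ 61 (mod 269)
Squares mod 269: 205^1≡205, 205^2≡61, 205^4≡224, 205^8≡142, 205^16≡258, 205^32≡121
42 = 32 + 8 + 2, so 205^42 ≡ 121·142·61 ≡ 78 (mod 269)
61·78 = 4758 ≡ 185 (mod 269)
185 ≡ 185 (mod 269), so the signature is genuine.

yes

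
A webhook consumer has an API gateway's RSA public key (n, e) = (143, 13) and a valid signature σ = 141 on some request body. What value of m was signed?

102

σ^2 ≡ 141^2 = 19881 ≡ 4
σ^4 ≡ 4^2 = 16
σ^8 ≡ 16^2 = 256 ≡ 113
13 = 8 + 4 + 1, so σ^13 ≡ 113·16·141 ≡ 102 (mod 143)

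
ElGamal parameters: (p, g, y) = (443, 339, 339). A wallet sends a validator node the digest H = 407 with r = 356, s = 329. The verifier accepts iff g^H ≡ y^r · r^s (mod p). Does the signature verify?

Left side g^H mod p:
Squares mod 443: 339^1≡339, 339^2≡184, 339^4≡188, 339^8≡347, 339^16≡356, 339^32≡38, 339^64≡115, 339^128≡378, 339^256≡238
407 = 256 + 128 + 16 + 4 + 2 + 1, so 339^407 ≡ 238·378·356·188·184·339 ≡ 188 (mod 443)
Right side y^r · r^s mod p:
Squares mod 443: 339^1≡339, 339^2≡184, 339^4≡188, 339^8≡347, 339^16≡356, 339^32≡38, 339^64≡115, 339^128≡378, 339^256≡238
356 = 256 + 64 + 32 + 4, so 339^356 ≡ 238·115·38·188 ≡ 383 (mod 443)
Squares mod 443: 356^1≡356, 356^2≡38, 356^4≡115, 356^8≡378, 356^16≡238, 356^32≡383, 356^64≡56, 356^128≡35, 356^256≡339
329 = 256 + 64 + 8 + 1, so 356^329 ≡ 339·56·378·356 ≡ 115 (mod 443)
383·115 = 44045 ≡ 188 (mod 443)
188 ≡ 188 (mod 443), so the signature is genuine.

verifies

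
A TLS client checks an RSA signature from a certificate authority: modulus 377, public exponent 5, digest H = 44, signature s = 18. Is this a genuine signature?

genuine

Squares mod 377: s^1≡18, s^2≡324, s^4≡170
5 = 4 + 1, so s^5 ≡ 170·18 ≡ 44 (mod 377)
s^5 mod 377 = 44 matches H.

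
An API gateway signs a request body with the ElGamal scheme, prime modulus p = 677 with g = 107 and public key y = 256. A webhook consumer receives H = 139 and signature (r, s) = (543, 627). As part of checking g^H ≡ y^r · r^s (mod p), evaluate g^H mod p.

64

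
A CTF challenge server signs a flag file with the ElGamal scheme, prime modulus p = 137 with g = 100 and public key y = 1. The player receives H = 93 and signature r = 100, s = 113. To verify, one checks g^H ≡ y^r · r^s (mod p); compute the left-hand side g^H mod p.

Squares mod 137: 100^1≡100, 100^2≡136, 100^4≡1, 100^8≡1, 100^16≡1, 100^32≡1, 100^64≡1
93 = 64 + 16 + 8 + 4 + 1, so 100^93 ≡ 1·1·1·1·100 ≡ 100 (mod 137)

100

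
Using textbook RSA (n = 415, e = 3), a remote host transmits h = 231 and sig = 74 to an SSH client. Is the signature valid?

invalid

sig^2 ≡ 74^2 = 5476 ≡ 81
3 = 2 + 1, so sig^3 ≡ 81·74 ≡ 184 (mod 415)
184 ≠ 231, so verification fails.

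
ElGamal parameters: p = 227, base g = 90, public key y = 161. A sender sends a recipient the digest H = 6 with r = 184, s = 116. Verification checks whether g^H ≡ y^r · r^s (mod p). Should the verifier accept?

reject

Left side g^H mod p:
Squares mod 227: 90^1≡90, 90^2≡155, 90^4≡190
6 = 4 + 2, so 90^6 ≡ 190·155 ≡ 167 (mod 227)
Right side y^r · r^s mod p:
Squares mod 227: 161^1≡161, 161^2≡43, 161^4≡33, 161^8≡181, 161^16≡73, 161^32≡108, 161^64≡87, 161^128≡78
184 = 128 + 32 + 16 + 8, so 161^184 ≡ 78·108·73·181 ≡ 40 (mod 227)
Squares mod 227: 184^1≡184, 184^2≡33, 184^4≡181, 184^8≡73, 184^16≡108, 184^32≡87, 184^64≡78
116 = 64 + 32 + 16 + 4, so 184^116 ≡ 78·87·108·181 ≡ 57 (mod 227)
40·57 = 2280 ≡ 10 (mod 227)
167 ≠ 10, so verification fails.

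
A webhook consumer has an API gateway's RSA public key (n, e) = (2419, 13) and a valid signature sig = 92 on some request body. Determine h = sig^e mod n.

sig^2 ≡ 92^2 = 8464 ≡ 1207
sig^4 ≡ 1207^2 = 1456849 ≡ 611
sig^8 ≡ 611^2 = 373321 ≡ 795
13 = 8 + 4 + 1, so sig^13 ≡ 795·611·92 ≡ 2353 (mod 2419)

2353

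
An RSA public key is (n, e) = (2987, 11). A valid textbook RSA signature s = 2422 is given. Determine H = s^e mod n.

456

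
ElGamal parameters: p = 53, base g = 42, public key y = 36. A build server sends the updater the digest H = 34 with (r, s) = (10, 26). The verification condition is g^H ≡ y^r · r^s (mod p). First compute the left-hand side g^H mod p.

10

Squares mod 53: 42^1≡42, 42^2≡15, 42^4≡13, 42^8≡10, 42^16≡47, 42^32≡36
34 = 32 + 2, so 42^34 ≡ 36·15 ≡ 10 (mod 53)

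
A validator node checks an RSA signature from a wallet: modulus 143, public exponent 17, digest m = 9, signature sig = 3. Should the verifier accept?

sig^2 ≡ 3^2 = 9
sig^4 ≡ 9^2 = 81
sig^8 ≡ 81^2 = 6561 ≡ 126
sig^16 ≡ 126^2 = 15876 ≡ 3
17 = 16 + 1, so sig^17 ≡ 3·3 ≡ 9 (mod 143)
sig^17 mod 143 = 9 matches m.

accept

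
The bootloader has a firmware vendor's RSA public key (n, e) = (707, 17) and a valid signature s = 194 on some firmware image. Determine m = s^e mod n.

507

Squares mod 707: s^1≡194, s^2≡165, s^4≡359, s^8≡207, s^16≡429
17 = 16 + 1, so s^17 ≡ 429·194 ≡ 507 (mod 707)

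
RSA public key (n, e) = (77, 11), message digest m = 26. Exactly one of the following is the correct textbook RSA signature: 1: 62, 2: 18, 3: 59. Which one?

3

Candidate 1: Squares mod 77: 62^1≡62, 62^2≡71, 62^4≡36, 62^8≡64; 11 = 8 + 2 + 1, so 62^11 ≡ 64·71·62 ≡ 62 (mod 77)
Candidate 2: Squares mod 77: 18^1≡18, 18^2≡16, 18^4≡25, 18^8≡9; 11 = 8 + 2 + 1, so 18^11 ≡ 9·16·18 ≡ 51 (mod 77)
Candidate 3: Squares mod 77: 59^1≡59, 59^2≡16, 59^4≡25, 59^8≡9; 11 = 8 + 2 + 1, so 59^11 ≡ 9·16·59 ≡ 26 (mod 77)
  → matches m = 26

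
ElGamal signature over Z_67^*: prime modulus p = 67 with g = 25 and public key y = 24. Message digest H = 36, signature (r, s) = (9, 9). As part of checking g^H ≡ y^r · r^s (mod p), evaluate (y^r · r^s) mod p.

24^2 = 576 ≡ 40
24^4 ≡ 40^2 = 1600 ≡ 59
24^8 ≡ 59^2 = 3481 ≡ 64
9 = 8 + 1, so 24^9 ≡ 64·24 ≡ 62 (mod 67)
9^2 = 81 ≡ 14
9^4 ≡ 14^2 = 196 ≡ 62
9^8 ≡ 62^2 = 3844 ≡ 25
9 = 8 + 1, so 9^9 ≡ 25·9 ≡ 24 (mod 67)
y^r · r^s ≡ 62·24 = 1488 ≡ 14 (mod 67)

14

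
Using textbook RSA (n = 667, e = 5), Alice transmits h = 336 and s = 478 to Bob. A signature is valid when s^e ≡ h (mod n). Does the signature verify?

s^2 ≡ 478^2 = 228484 ≡ 370
s^4 ≡ 370^2 = 136900 ≡ 165
5 = 4 + 1, so s^5 ≡ 165·478 ≡ 164 (mod 667)
s^5 mod 667 = 164, but h = 336.

does not verify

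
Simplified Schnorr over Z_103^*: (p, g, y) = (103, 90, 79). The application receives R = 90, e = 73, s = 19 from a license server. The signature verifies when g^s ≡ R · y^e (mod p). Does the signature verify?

g^s mod p:
90^19 mod 103 = 37
R · y^e mod p:
79^73 mod 103 = 100
90·100 = 9000 ≡ 39 (mod 103)
37 ≠ 39; the check fails.

does not verify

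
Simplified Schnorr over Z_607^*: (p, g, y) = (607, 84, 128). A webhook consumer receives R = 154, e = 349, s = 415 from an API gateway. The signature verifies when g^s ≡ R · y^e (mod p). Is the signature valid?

g^s mod p:
84^2 = 7056 ≡ 379
84^4 ≡ 379^2 = 143641 ≡ 389
84^8 ≡ 389^2 = 151321 ≡ 178
84^16 ≡ 178^2 = 31684 ≡ 120
84^32 ≡ 120^2 = 14400 ≡ 439
84^64 ≡ 439^2 = 192721 ≡ 302
84^128 ≡ 302^2 = 91204 ≡ 154
84^256 ≡ 154^2 = 23716 ≡ 43
415 = 256 + 128 + 16 + 8 + 4 + 2 + 1, so 84^415 ≡ 43·154·120·178·389·379·84 ≡ 110 (mod 607)
R · y^e mod p:
128^2 = 16384 ≡ 602
128^4 ≡ 602^2 = 362404 ≡ 25
128^8 ≡ 25^2 = 625 ≡ 18
128^16 ≡ 18^2 = 324
128^32 ≡ 324^2 = 104976 ≡ 572
128^64 ≡ 572^2 = 327184 ≡ 11
128^128 ≡ 11^2 = 121
128^256 ≡ 121^2 = 14641 ≡ 73
349 = 256 + 64 + 16 + 8 + 4 + 1, so 128^349 ≡ 73·11·324·18·25·128 ≡ 447 (mod 607)
154·447 = 68838 ≡ 247 (mod 607)
110 ≠ 247; the check fails.

invalid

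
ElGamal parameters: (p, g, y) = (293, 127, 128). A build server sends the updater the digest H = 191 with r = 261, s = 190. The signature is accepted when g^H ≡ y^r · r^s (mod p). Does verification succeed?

Left side g^H mod p:
127^2 = 16129 ≡ 14
127^4 ≡ 14^2 = 196
127^8 ≡ 196^2 = 38416 ≡ 33
127^16 ≡ 33^2 = 1089 ≡ 210
127^32 ≡ 210^2 = 44100 ≡ 150
127^64 ≡ 150^2 = 22500 ≡ 232
127^128 ≡ 232^2 = 53824 ≡ 205
191 = 128 + 32 + 16 + 8 + 4 + 2 + 1, so 127^191 ≡ 205·150·210·33·196·14·127 ≡ 183 (mod 293)
Right side y^r · r^s mod p:
128^2 = 16384 ≡ 269
128^4 ≡ 269^2 = 72361 ≡ 283
128^8 ≡ 283^2 = 80089 ≡ 100
128^16 ≡ 100^2 = 10000 ≡ 38
128^32 ≡ 38^2 = 1444 ≡ 272
128^64 ≡ 272^2 = 73984 ≡ 148
128^128 ≡ 148^2 = 21904 ≡ 222
128^256 ≡ 222^2 = 49284 ≡ 60
261 = 256 + 4 + 1, so 128^261 ≡ 60·283·128 ≡ 259 (mod 293)
261^2 = 68121 ≡ 145
261^4 ≡ 145^2 = 21025 ≡ 222
261^8 ≡ 222^2 = 49284 ≡ 60
261^16 ≡ 60^2 = 3600 ≡ 84
261^32 ≡ 84^2 = 7056 ≡ 24
261^64 ≡ 24^2 = 576 ≡ 283
261^128 ≡ 283^2 = 80089 ≡ 100
190 = 128 + 32 + 16 + 8 + 4 + 2, so 261^190 ≡ 100·24·84·60·222·145 ≡ 276 (mod 293)
259·276 = 71484 ≡ 285 (mod 293)
183 ≠ 285, so verification fails.

fails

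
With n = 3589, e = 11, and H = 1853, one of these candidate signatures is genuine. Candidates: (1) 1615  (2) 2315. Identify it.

2

Candidate 1: Squares mod 3589: 1615^1≡1615, 1615^2≡2611, 1615^4≡1810, 1615^8≡2932; 11 = 8 + 2 + 1, so 1615^11 ≡ 2932·2611·1615 ≡ 2686 (mod 3589)
Candidate 2: Squares mod 3589: 2315^1≡2315, 2315^2≡848, 2315^4≡1304, 2315^8≡2819; 11 = 8 + 2 + 1, so 2315^11 ≡ 2819·848·2315 ≡ 1853 (mod 3589)
  → matches H = 1853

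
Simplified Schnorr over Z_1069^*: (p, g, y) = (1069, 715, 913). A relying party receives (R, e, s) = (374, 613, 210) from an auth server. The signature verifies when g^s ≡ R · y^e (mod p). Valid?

no

g^s mod p:
715^2 = 511225 ≡ 243
715^4 ≡ 243^2 = 59049 ≡ 254
715^8 ≡ 254^2 = 64516 ≡ 376
715^16 ≡ 376^2 = 141376 ≡ 268
715^32 ≡ 268^2 = 71824 ≡ 201
715^64 ≡ 201^2 = 40401 ≡ 848
715^128 ≡ 848^2 = 719104 ≡ 736
210 = 128 + 64 + 16 + 2, so 715^210 ≡ 736·848·268·243 ≡ 383 (mod 1069)
R · y^e mod p:
913^2 = 833569 ≡ 818
913^4 ≡ 818^2 = 669124 ≡ 999
913^8 ≡ 999^2 = 998001 ≡ 624
913^16 ≡ 624^2 = 389376 ≡ 260
913^32 ≡ 260^2 = 67600 ≡ 253
913^64 ≡ 253^2 = 64009 ≡ 938
913^128 ≡ 938^2 = 879844 ≡ 57
913^256 ≡ 57^2 = 3249 ≡ 42
913^512 ≡ 42^2 = 1764 ≡ 695
613 = 512 + 64 + 32 + 4 + 1, so 913^613 ≡ 695·938·253·999·913 ≡ 931 (mod 1069)
374·931 = 348194 ≡ 769 (mod 1069)
383 ≠ 769; the check fails.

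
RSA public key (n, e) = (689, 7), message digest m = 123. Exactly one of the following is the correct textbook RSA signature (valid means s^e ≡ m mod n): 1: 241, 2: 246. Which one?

1

Candidate 1: Squares mod 689: 241^1≡241, 241^2≡205, 241^4≡685; 7 = 4 + 2 + 1, so 241^7 ≡ 685·205·241 ≡ 123 (mod 689)
  → matches m = 123
Candidate 2: Squares mod 689: 246^1≡246, 246^2≡573, 246^4≡365; 7 = 4 + 2 + 1, so 246^7 ≡ 365·573·246 ≡ 662 (mod 689)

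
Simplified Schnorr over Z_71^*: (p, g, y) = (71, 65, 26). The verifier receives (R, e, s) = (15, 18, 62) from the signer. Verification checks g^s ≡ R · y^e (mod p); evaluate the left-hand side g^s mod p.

65^2 = 4225 ≡ 36
65^4 ≡ 36^2 = 1296 ≡ 18
65^8 ≡ 18^2 = 324 ≡ 40
65^16 ≡ 40^2 = 1600 ≡ 38
65^32 ≡ 38^2 = 1444 ≡ 24
62 = 32 + 16 + 8 + 4 + 2, so 65^62 ≡ 24·38·40·18·36 ≡ 16 (mod 71)

16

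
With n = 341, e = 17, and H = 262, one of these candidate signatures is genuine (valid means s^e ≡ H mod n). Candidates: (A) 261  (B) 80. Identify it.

B

Candidate A: Squares mod 341: 261^1≡261, 261^2≡262, 261^4≡103, 261^8≡38, 261^16≡80; 17 = 16 + 1, so 261^17 ≡ 80·261 ≡ 79 (mod 341)
Candidate B: Squares mod 341: 80^1≡80, 80^2≡262, 80^4≡103, 80^8≡38, 80^16≡80; 17 = 16 + 1, so 80^17 ≡ 80·80 ≡ 262 (mod 341)
  → matches H = 262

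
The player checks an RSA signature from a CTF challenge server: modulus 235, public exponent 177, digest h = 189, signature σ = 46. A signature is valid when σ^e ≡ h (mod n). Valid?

σ^2 ≡ 46^2 = 2116 ≡ 1
σ^4 ≡ 1^2 = 1
σ^8 ≡ 1^2 = 1
σ^16 ≡ 1^2 = 1
σ^32 ≡ 1^2 = 1
σ^64 ≡ 1^2 = 1
σ^128 ≡ 1^2 = 1
177 = 128 + 32 + 16 + 1, so σ^177 ≡ 1·1·1·46 ≡ 46 (mod 235)
46 ≠ 189, so verification fails.

no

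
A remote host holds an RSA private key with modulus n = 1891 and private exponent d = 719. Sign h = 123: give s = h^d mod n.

123

h^2 ≡ 123^2 = 15129 ≡ 1
h^4 ≡ 1^2 = 1
h^8 ≡ 1^2 = 1
h^16 ≡ 1^2 = 1
h^32 ≡ 1^2 = 1
h^64 ≡ 1^2 = 1
h^128 ≡ 1^2 = 1
h^256 ≡ 1^2 = 1
h^512 ≡ 1^2 = 1
719 = 512 + 128 + 64 + 8 + 4 + 2 + 1, so h^719 ≡ 1·1·1·1·1·1·123 ≡ 123 (mod 1891)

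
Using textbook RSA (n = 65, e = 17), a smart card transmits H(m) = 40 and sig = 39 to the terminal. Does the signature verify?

does not verify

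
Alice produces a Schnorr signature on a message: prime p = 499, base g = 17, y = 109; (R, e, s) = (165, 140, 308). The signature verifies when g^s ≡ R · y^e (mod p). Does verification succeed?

g^s mod p:
17^2 = 289
17^4 ≡ 289^2 = 83521 ≡ 188
17^8 ≡ 188^2 = 35344 ≡ 414
17^16 ≡ 414^2 = 171396 ≡ 239
17^32 ≡ 239^2 = 57121 ≡ 235
17^64 ≡ 235^2 = 55225 ≡ 335
17^128 ≡ 335^2 = 112225 ≡ 449
17^256 ≡ 449^2 = 201601 ≡ 5
308 = 256 + 32 + 16 + 4, so 17^308 ≡ 5·235·239·188 ≡ 401 (mod 499)
R · y^e mod p:
109^2 = 11881 ≡ 404
109^4 ≡ 404^2 = 163216 ≡ 43
109^8 ≡ 43^2 = 1849 ≡ 352
109^16 ≡ 352^2 = 123904 ≡ 152
109^32 ≡ 152^2 = 23104 ≡ 150
109^64 ≡ 150^2 = 22500 ≡ 45
109^128 ≡ 45^2 = 2025 ≡ 29
140 = 128 + 8 + 4, so 109^140 ≡ 29·352·43 ≡ 323 (mod 499)
165·323 = 53295 ≡ 401 (mod 499)
401 ≡ 401 (mod 499); signature holds.

passes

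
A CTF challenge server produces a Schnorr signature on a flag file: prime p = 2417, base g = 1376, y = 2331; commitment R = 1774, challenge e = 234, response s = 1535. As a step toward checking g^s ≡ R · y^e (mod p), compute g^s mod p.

1376^2 = 1893376 ≡ 865
1376^4 ≡ 865^2 = 748225 ≡ 1372
1376^8 ≡ 1372^2 = 1882384 ≡ 1958
1376^16 ≡ 1958^2 = 3833764 ≡ 402
1376^32 ≡ 402^2 = 161604 ≡ 2082
1376^64 ≡ 2082^2 = 4334724 ≡ 1043
1376^128 ≡ 1043^2 = 1087849 ≡ 199
1376^256 ≡ 199^2 = 39601 ≡ 929
1376^512 ≡ 929^2 = 863041 ≡ 172
1376^1024 ≡ 172^2 = 29584 ≡ 580
1535 = 1024 + 256 + 128 + 64 + 32 + 16 + 8 + 4 + 2 + 1, so 1376^1535 ≡ 580·929·199·1043·2082·402·1958·1372·865·1376 ≡ 1281 (mod 2417)

1281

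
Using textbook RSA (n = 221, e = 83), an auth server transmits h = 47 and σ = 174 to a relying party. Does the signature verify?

verifies

σ^2 ≡ 174^2 = 30276 ≡ 220
σ^4 ≡ 220^2 = 48400 ≡ 1
σ^8 ≡ 1^2 = 1
σ^16 ≡ 1^2 = 1
σ^32 ≡ 1^2 = 1
σ^64 ≡ 1^2 = 1
83 = 64 + 16 + 2 + 1, so σ^83 ≡ 1·1·220·174 ≡ 47 (mod 221)
σ^83 mod 221 = 47 matches h.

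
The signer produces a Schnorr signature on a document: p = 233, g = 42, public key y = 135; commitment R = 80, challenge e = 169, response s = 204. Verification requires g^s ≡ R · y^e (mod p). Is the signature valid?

g^s mod p:
42^204 mod 233 = 195
R · y^e mod p:
135^169 mod 233 = 175
80·175 = 14000 ≡ 20 (mod 233)
195 ≠ 20; the check fails.

invalid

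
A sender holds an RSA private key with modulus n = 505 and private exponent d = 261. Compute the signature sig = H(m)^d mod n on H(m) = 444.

Squares mod 505: (H(m))^1≡444, (H(m))^2≡186, (H(m))^4≡256, (H(m))^8≡391, (H(m))^16≡371, (H(m))^32≡281, (H(m))^64≡181, (H(m))^128≡441, (H(m))^256≡56
261 = 256 + 4 + 1, so (H(m))^261 ≡ 56·256·444 ≡ 164 (mod 505)

164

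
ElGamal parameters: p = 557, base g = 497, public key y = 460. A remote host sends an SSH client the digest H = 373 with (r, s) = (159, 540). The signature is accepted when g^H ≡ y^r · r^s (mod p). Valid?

Left side g^H mod p:
497^2 = 247009 ≡ 258
497^4 ≡ 258^2 = 66564 ≡ 281
497^8 ≡ 281^2 = 78961 ≡ 424
497^16 ≡ 424^2 = 179776 ≡ 422
497^32 ≡ 422^2 = 178084 ≡ 401
497^64 ≡ 401^2 = 160801 ≡ 385
497^128 ≡ 385^2 = 148225 ≡ 63
497^256 ≡ 63^2 = 3969 ≡ 70
373 = 256 + 64 + 32 + 16 + 4 + 1, so 497^373 ≡ 70·385·401·422·281·497 ≡ 444 (mod 557)
Right side y^r · r^s mod p:
460^2 = 211600 ≡ 497
460^4 ≡ 497^2 = 247009 ≡ 258
460^8 ≡ 258^2 = 66564 ≡ 281
460^16 ≡ 281^2 = 78961 ≡ 424
460^32 ≡ 424^2 = 179776 ≡ 422
460^64 ≡ 422^2 = 178084 ≡ 401
460^128 ≡ 401^2 = 160801 ≡ 385
159 = 128 + 16 + 8 + 4 + 2 + 1, so 460^159 ≡ 385·424·281·258·497·460 ≡ 220 (mod 557)
159^2 = 25281 ≡ 216
159^4 ≡ 216^2 = 46656 ≡ 425
159^8 ≡ 425^2 = 180625 ≡ 157
159^16 ≡ 157^2 = 24649 ≡ 141
159^32 ≡ 141^2 = 19881 ≡ 386
159^64 ≡ 386^2 = 148996 ≡ 277
159^128 ≡ 277^2 = 76729 ≡ 420
159^256 ≡ 420^2 = 176400 ≡ 388
159^512 ≡ 388^2 = 150544 ≡ 154
540 = 512 + 16 + 8 + 4, so 159^540 ≡ 154·141·157·425 ≡ 478 (mod 557)
220·478 = 105160 ≡ 444 (mod 557)
444 ≡ 444 (mod 557), so the signature is genuine.

yes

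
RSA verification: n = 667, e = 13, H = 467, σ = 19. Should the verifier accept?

σ^2 ≡ 19^2 = 361
σ^4 ≡ 361^2 = 130321 ≡ 256
σ^8 ≡ 256^2 = 65536 ≡ 170
13 = 8 + 4 + 1, so σ^13 ≡ 170·256·19 ≡ 467 (mod 667)
σ^13 mod 667 = 467 matches H.

accept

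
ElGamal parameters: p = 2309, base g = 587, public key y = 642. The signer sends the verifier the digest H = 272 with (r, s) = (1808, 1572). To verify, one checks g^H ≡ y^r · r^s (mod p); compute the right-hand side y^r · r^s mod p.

624

Squares mod 2309: 642^1≡642, 642^2≡1162, 642^4≡1788, 642^8≡1288, 642^16≡1082, 642^32≡61, 642^64≡1412, 642^128≡1077, 642^256≡811, 642^512≡1965, 642^1024≡577
1808 = 1024 + 512 + 256 + 16, so 642^1808 ≡ 577·1965·811·1082 ≡ 125 (mod 2309)
Squares mod 2309: 1808^1≡1808, 1808^2≡1629, 1808^4≡600, 1808^8≡2105, 1808^16≡54, 1808^32≡607, 1808^64≡1318, 1808^128≡756, 1808^256≡1213, 1808^512≡536, 1808^1024≡980
1572 = 1024 + 512 + 32 + 4, so 1808^1572 ≡ 980·536·607·600 ≡ 1649 (mod 2309)
y^r · r^s ≡ 125·1649 = 206125 ≡ 624 (mod 2309)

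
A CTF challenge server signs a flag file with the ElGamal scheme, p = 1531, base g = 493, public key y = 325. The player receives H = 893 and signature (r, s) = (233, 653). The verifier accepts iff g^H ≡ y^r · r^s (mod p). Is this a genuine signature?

Left side g^H mod p:
493^893 mod 1531 = 96
Right side y^r · r^s mod p:
325^233 mod 1531 = 1228
233^653 mod 1531 = 30
1228·30 = 36840 ≡ 96 (mod 1531)
96 ≡ 96 (mod 1531), so the signature is genuine.

genuine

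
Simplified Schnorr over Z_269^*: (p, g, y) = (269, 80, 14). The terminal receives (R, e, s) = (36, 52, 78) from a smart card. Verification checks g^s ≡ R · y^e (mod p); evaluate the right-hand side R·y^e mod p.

14^52 mod 269 = 166
R · y^e ≡ 36·166 = 5976 ≡ 58 (mod 269)

58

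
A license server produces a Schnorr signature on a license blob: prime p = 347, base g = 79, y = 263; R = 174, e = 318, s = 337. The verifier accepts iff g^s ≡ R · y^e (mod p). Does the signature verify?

g^s mod p:
Squares mod 347: 79^1≡79, 79^2≡342, 79^4≡25, 79^8≡278, 79^16≡250, 79^32≡40, 79^64≡212, 79^128≡181, 79^256≡143
337 = 256 + 64 + 16 + 1, so 79^337 ≡ 143·212·250·79 ≡ 134 (mod 347)
R · y^e mod p:
Squares mod 347: 263^1≡263, 263^2≡116, 263^4≡270, 263^8≡30, 263^16≡206, 263^32≡102, 263^64≡341, 263^128≡36, 263^256≡255
318 = 256 + 32 + 16 + 8 + 4 + 2, so 263^318 ≡ 255·102·206·30·270·116 ≡ 268 (mod 347)
174·268 = 46632 ≡ 134 (mod 347)
134 ≡ 134 (mod 347); signature holds.

verifies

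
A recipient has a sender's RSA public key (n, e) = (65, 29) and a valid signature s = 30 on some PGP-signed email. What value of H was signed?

s^29 mod 65 = 10

10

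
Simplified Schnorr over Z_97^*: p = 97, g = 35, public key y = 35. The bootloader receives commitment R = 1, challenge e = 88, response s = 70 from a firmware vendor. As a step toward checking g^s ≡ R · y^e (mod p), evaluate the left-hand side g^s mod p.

35

35^2 = 1225 ≡ 61
35^4 ≡ 61^2 = 3721 ≡ 35
35^8 ≡ 35^2 = 1225 ≡ 61
35^16 ≡ 61^2 = 3721 ≡ 35
35^32 ≡ 35^2 = 1225 ≡ 61
35^64 ≡ 61^2 = 3721 ≡ 35
70 = 64 + 4 + 2, so 35^70 ≡ 35·35·61 ≡ 35 (mod 97)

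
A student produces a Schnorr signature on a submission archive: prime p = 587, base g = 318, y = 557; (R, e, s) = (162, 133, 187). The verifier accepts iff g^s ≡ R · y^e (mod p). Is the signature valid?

invalid

g^s mod p:
318^2 = 101124 ≡ 160
318^4 ≡ 160^2 = 25600 ≡ 359
318^8 ≡ 359^2 = 128881 ≡ 328
318^16 ≡ 328^2 = 107584 ≡ 163
318^32 ≡ 163^2 = 26569 ≡ 154
318^64 ≡ 154^2 = 23716 ≡ 236
318^128 ≡ 236^2 = 55696 ≡ 518
187 = 128 + 32 + 16 + 8 + 2 + 1, so 318^187 ≡ 518·154·163·328·160·318 ≡ 571 (mod 587)
R · y^e mod p:
557^2 = 310249 ≡ 313
557^4 ≡ 313^2 = 97969 ≡ 527
557^8 ≡ 527^2 = 277729 ≡ 78
557^16 ≡ 78^2 = 6084 ≡ 214
557^32 ≡ 214^2 = 45796 ≡ 10
557^64 ≡ 10^2 = 100
557^128 ≡ 100^2 = 10000 ≡ 21
133 = 128 + 4 + 1, so 557^133 ≡ 21·527·557 ≡ 232 (mod 587)
162·232 = 37584 ≡ 16 (mod 587)
571 ≠ 16; the check fails.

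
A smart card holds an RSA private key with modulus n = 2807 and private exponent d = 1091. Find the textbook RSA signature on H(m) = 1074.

355

(H(m))^2 ≡ 1074^2 = 1153476 ≡ 2606
(H(m))^4 ≡ 2606^2 = 6791236 ≡ 1103
(H(m))^8 ≡ 1103^2 = 1216609 ≡ 1178
(H(m))^16 ≡ 1178^2 = 1387684 ≡ 1026
(H(m))^32 ≡ 1026^2 = 1052676 ≡ 51
(H(m))^64 ≡ 51^2 = 2601
(H(m))^128 ≡ 2601^2 = 6765201 ≡ 331
(H(m))^256 ≡ 331^2 = 109561 ≡ 88
(H(m))^512 ≡ 88^2 = 7744 ≡ 2130
(H(m))^1024 ≡ 2130^2 = 4536900 ≡ 788
1091 = 1024 + 64 + 2 + 1, so (H(m))^1091 ≡ 788·2601·2606·1074 ≡ 355 (mod 2807)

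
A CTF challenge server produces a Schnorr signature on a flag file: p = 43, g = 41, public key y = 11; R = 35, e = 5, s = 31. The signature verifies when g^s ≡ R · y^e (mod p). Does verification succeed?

fails

g^s mod p:
Squares mod 43: 41^1≡41, 41^2≡4, 41^4≡16, 41^8≡41, 41^16≡4
31 = 16 + 8 + 4 + 2 + 1, so 41^31 ≡ 4·41·16·4·41 ≡ 35 (mod 43)
R · y^e mod p:
Squares mod 43: 11^1≡11, 11^2≡35, 11^4≡21
5 = 4 + 1, so 11^5 ≡ 21·11 ≡ 16 (mod 43)
35·16 = 560 ≡ 1 (mod 43)
35 ≠ 1; the check fails.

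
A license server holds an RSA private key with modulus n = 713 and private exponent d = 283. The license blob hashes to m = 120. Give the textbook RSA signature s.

m^283 mod 713 = 122

122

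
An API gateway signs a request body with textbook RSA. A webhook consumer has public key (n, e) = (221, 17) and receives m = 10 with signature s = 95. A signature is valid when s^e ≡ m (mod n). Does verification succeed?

passes

s^2 ≡ 95^2 = 9025 ≡ 185
s^4 ≡ 185^2 = 34225 ≡ 191
s^8 ≡ 191^2 = 36481 ≡ 16
s^16 ≡ 16^2 = 256 ≡ 35
17 = 16 + 1, so s^17 ≡ 35·95 ≡ 10 (mod 221)
10 = m, so the signature checks out.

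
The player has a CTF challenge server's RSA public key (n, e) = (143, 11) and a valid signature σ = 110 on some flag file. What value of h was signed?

11

Squares mod 143: σ^1≡110, σ^2≡88, σ^4≡22, σ^8≡55
11 = 8 + 2 + 1, so σ^11 ≡ 55·88·110 ≡ 11 (mod 143)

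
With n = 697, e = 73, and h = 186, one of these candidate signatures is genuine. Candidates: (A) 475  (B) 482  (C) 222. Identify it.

A

Candidate A: Squares mod 697: 475^1≡475, 475^2≡494, 475^4≡86, 475^8≡426, 475^16≡256, 475^32≡18, 475^64≡324; 73 = 64 + 8 + 1, so 475^73 ≡ 324·426·475 ≡ 186 (mod 697)
  → matches h = 186
Candidate B: Squares mod 697: 482^1≡482, 482^2≡223, 482^4≡242, 482^8≡16, 482^16≡256, 482^32≡18, 482^64≡324; 73 = 64 + 8 + 1, so 482^73 ≡ 324·16·482 ≡ 640 (mod 697)
Candidate C: Squares mod 697: 222^1≡222, 222^2≡494, 222^4≡86, 222^8≡426, 222^16≡256, 222^32≡18, 222^64≡324; 73 = 64 + 8 + 1, so 222^73 ≡ 324·426·222 ≡ 511 (mod 697)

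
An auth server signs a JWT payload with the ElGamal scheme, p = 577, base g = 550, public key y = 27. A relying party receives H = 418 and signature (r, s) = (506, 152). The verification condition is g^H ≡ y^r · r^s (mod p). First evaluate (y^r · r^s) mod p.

152

27^2 = 729 ≡ 152
27^4 ≡ 152^2 = 23104 ≡ 24
27^8 ≡ 24^2 = 576
27^16 ≡ 576^2 = 331776 ≡ 1
27^32 ≡ 1^2 = 1
27^64 ≡ 1^2 = 1
27^128 ≡ 1^2 = 1
27^256 ≡ 1^2 = 1
506 = 256 + 128 + 64 + 32 + 16 + 8 + 2, so 27^506 ≡ 1·1·1·1·1·576·152 ≡ 425 (mod 577)
506^2 = 256036 ≡ 425
506^4 ≡ 425^2 = 180625 ≡ 24
506^8 ≡ 24^2 = 576
506^16 ≡ 576^2 = 331776 ≡ 1
506^32 ≡ 1^2 = 1
506^64 ≡ 1^2 = 1
506^128 ≡ 1^2 = 1
152 = 128 + 16 + 8, so 506^152 ≡ 1·1·576 ≡ 576 (mod 577)
y^r · r^s ≡ 425·576 = 244800 ≡ 152 (mod 577)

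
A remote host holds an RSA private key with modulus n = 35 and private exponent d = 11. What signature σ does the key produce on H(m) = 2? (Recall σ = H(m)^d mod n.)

18

(H(m))^2 ≡ 2^2 = 4
(H(m))^4 ≡ 4^2 = 16
(H(m))^8 ≡ 16^2 = 256 ≡ 11
11 = 8 + 2 + 1, so (H(m))^11 ≡ 11·4·2 ≡ 18 (mod 35)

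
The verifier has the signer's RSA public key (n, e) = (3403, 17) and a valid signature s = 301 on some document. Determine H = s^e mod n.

1408

s^2 ≡ 301^2 = 90601 ≡ 2123
s^4 ≡ 2123^2 = 4507129 ≡ 1557
s^8 ≡ 1557^2 = 2424249 ≡ 1313
s^16 ≡ 1313^2 = 1723969 ≡ 2051
17 = 16 + 1, so s^17 ≡ 2051·301 ≡ 1408 (mod 3403)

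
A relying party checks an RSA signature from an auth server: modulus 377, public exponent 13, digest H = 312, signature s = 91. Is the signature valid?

valid

s^2 ≡ 91^2 = 8281 ≡ 364
s^4 ≡ 364^2 = 132496 ≡ 169
s^8 ≡ 169^2 = 28561 ≡ 286
13 = 8 + 4 + 1, so s^13 ≡ 286·169·91 ≡ 312 (mod 377)
Since 312 equals the digest 312, verification succeeds.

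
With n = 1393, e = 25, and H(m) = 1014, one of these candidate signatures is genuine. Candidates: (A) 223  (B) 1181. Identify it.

Candidate A: Squares mod 1393: 223^1≡223, 223^2≡974, 223^4≡43, 223^8≡456, 223^16≡379; 25 = 16 + 8 + 1, so 223^25 ≡ 379·456·223 ≡ 1014 (mod 1393)
  → matches H(m) = 1014
Candidate B: Squares mod 1393: 1181^1≡1181, 1181^2≡368, 1181^4≡303, 1181^8≡1264, 1181^16≡1318; 25 = 16 + 8 + 1, so 1181^25 ≡ 1318·1264·1181 ≡ 789 (mod 1393)

A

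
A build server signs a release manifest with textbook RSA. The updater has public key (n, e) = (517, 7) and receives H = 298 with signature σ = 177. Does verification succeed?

Squares mod 517: σ^1≡177, σ^2≡309, σ^4≡353
7 = 4 + 2 + 1, so σ^7 ≡ 353·309·177 ≡ 298 (mod 517)
298 = H, so the signature checks out.

passes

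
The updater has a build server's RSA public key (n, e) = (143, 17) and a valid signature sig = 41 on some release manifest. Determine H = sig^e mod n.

123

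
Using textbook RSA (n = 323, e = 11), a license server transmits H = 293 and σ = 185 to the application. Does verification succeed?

σ^11 mod 323 = 298
The recovered value 298 does not match the digest 293.

fails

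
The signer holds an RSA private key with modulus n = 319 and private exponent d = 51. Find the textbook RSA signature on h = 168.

h^2 ≡ 168^2 = 28224 ≡ 152
h^4 ≡ 152^2 = 23104 ≡ 136
h^8 ≡ 136^2 = 18496 ≡ 313
h^16 ≡ 313^2 = 97969 ≡ 36
h^32 ≡ 36^2 = 1296 ≡ 20
51 = 32 + 16 + 2 + 1, so h^51 ≡ 20·36·152·168 ≡ 36 (mod 319)

36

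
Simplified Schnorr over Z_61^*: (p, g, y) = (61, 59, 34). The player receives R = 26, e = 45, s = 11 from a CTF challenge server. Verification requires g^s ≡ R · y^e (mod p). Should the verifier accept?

g^s mod p:
59^2 = 3481 ≡ 4
59^4 ≡ 4^2 = 16
59^8 ≡ 16^2 = 256 ≡ 12
11 = 8 + 2 + 1, so 59^11 ≡ 12·4·59 ≡ 26 (mod 61)
R · y^e mod p:
34^2 = 1156 ≡ 58
34^4 ≡ 58^2 = 3364 ≡ 9
34^8 ≡ 9^2 = 81 ≡ 20
34^16 ≡ 20^2 = 400 ≡ 34
34^32 ≡ 34^2 = 1156 ≡ 58
45 = 32 + 8 + 4 + 1, so 34^45 ≡ 58·20·9·34 ≡ 1 (mod 61)
26·1 = 26 ≡ 26 (mod 61)
26 ≡ 26 (mod 61); signature holds.

accept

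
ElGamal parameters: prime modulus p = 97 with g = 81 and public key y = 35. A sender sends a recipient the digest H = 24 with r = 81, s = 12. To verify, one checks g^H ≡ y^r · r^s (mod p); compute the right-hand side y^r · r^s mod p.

1

35^2 = 1225 ≡ 61
35^4 ≡ 61^2 = 3721 ≡ 35
35^8 ≡ 35^2 = 1225 ≡ 61
35^16 ≡ 61^2 = 3721 ≡ 35
35^32 ≡ 35^2 = 1225 ≡ 61
35^64 ≡ 61^2 = 3721 ≡ 35
81 = 64 + 16 + 1, so 35^81 ≡ 35·35·35 ≡ 1 (mod 97)
81^2 = 6561 ≡ 62
81^4 ≡ 62^2 = 3844 ≡ 61
81^8 ≡ 61^2 = 3721 ≡ 35
12 = 8 + 4, so 81^12 ≡ 35·61 ≡ 1 (mod 97)
y^r · r^s ≡ 1·1 = 1 ≡ 1 (mod 97)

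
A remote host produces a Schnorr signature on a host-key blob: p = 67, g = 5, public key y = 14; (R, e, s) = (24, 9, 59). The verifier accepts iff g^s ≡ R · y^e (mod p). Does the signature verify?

g^s mod p:
5^2 = 25
5^4 ≡ 25^2 = 625 ≡ 22
5^8 ≡ 22^2 = 484 ≡ 15
5^16 ≡ 15^2 = 225 ≡ 24
5^32 ≡ 24^2 = 576 ≡ 40
59 = 32 + 16 + 8 + 2 + 1, so 5^59 ≡ 40·24·15·25·5 ≡ 45 (mod 67)
R · y^e mod p:
14^2 = 196 ≡ 62
14^4 ≡ 62^2 = 3844 ≡ 25
14^8 ≡ 25^2 = 625 ≡ 22
9 = 8 + 1, so 14^9 ≡ 22·14 ≡ 40 (mod 67)
24·40 = 960 ≡ 22 (mod 67)
45 ≠ 22; the check fails.

does not verify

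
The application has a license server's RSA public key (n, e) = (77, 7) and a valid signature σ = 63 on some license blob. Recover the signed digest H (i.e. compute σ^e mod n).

35

σ^2 ≡ 63^2 = 3969 ≡ 42
σ^4 ≡ 42^2 = 1764 ≡ 70
7 = 4 + 2 + 1, so σ^7 ≡ 70·42·63 ≡ 35 (mod 77)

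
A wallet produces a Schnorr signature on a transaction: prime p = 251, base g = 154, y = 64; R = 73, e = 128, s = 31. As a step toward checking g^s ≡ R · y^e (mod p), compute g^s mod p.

154^31 mod 251 = 21

21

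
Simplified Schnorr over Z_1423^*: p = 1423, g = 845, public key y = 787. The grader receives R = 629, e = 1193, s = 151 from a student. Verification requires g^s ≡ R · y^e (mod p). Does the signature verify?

verifies

g^s mod p:
845^151 mod 1423 = 1183
R · y^e mod p:
787^1193 mod 1423 = 391
629·391 = 245939 ≡ 1183 (mod 1423)
1183 ≡ 1183 (mod 1423); signature holds.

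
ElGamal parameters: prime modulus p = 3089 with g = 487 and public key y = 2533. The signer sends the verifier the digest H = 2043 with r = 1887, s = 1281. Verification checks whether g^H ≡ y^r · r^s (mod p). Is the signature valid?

invalid

Left side g^H mod p:
487^2 = 237169 ≡ 2405
487^4 ≡ 2405^2 = 5784025 ≡ 1417
487^8 ≡ 1417^2 = 2007889 ≡ 39
487^16 ≡ 39^2 = 1521
487^32 ≡ 1521^2 = 2313441 ≡ 2869
487^64 ≡ 2869^2 = 8231161 ≡ 2065
487^128 ≡ 2065^2 = 4264225 ≡ 1405
487^256 ≡ 1405^2 = 1974025 ≡ 154
487^512 ≡ 154^2 = 23716 ≡ 2093
487^1024 ≡ 2093^2 = 4380649 ≡ 447
2043 = 1024 + 512 + 256 + 128 + 64 + 32 + 16 + 8 + 2 + 1, so 487^2043 ≡ 447·2093·154·1405·2065·2869·1521·39·2405·487 ≡ 1644 (mod 3089)
Right side y^r · r^s mod p:
2533^2 = 6416089 ≡ 236
2533^4 ≡ 236^2 = 55696 ≡ 94
2533^8 ≡ 94^2 = 8836 ≡ 2658
2533^16 ≡ 2658^2 = 7064964 ≡ 421
2533^32 ≡ 421^2 = 177241 ≡ 1168
2533^64 ≡ 1168^2 = 1364224 ≡ 1975
2533^128 ≡ 1975^2 = 3900625 ≡ 2307
2533^256 ≡ 2307^2 = 5322249 ≡ 2991
2533^512 ≡ 2991^2 = 8946081 ≡ 337
2533^1024 ≡ 337^2 = 113569 ≡ 2365
1887 = 1024 + 512 + 256 + 64 + 16 + 8 + 4 + 2 + 1, so 2533^1887 ≡ 2365·337·2991·1975·421·2658·94·236·2533 ≡ 857 (mod 3089)
1887^2 = 3560769 ≡ 2241
1887^4 ≡ 2241^2 = 5022081 ≡ 2456
1887^8 ≡ 2456^2 = 6031936 ≡ 2208
1887^16 ≡ 2208^2 = 4875264 ≡ 822
1887^32 ≡ 822^2 = 675684 ≡ 2282
1887^64 ≡ 2282^2 = 5207524 ≡ 2559
1887^128 ≡ 2559^2 = 6548481 ≡ 2890
1887^256 ≡ 2890^2 = 8352100 ≡ 2533
1887^512 ≡ 2533^2 = 6416089 ≡ 236
1887^1024 ≡ 236^2 = 55696 ≡ 94
1281 = 1024 + 256 + 1, so 1887^1281 ≡ 94·2533·1887 ≡ 335 (mod 3089)
857·335 = 287095 ≡ 2907 (mod 3089)
1644 ≠ 2907, so verification fails.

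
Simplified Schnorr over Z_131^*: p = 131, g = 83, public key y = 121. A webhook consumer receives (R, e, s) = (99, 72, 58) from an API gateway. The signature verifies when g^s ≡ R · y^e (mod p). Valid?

g^s mod p:
83^2 = 6889 ≡ 77
83^4 ≡ 77^2 = 5929 ≡ 34
83^8 ≡ 34^2 = 1156 ≡ 108
83^16 ≡ 108^2 = 11664 ≡ 5
83^32 ≡ 5^2 = 25
58 = 32 + 16 + 8 + 2, so 83^58 ≡ 25·5·108·77 ≡ 15 (mod 131)
R · y^e mod p:
121^2 = 14641 ≡ 100
121^4 ≡ 100^2 = 10000 ≡ 44
121^8 ≡ 44^2 = 1936 ≡ 102
121^16 ≡ 102^2 = 10404 ≡ 55
121^32 ≡ 55^2 = 3025 ≡ 12
121^64 ≡ 12^2 = 144 ≡ 13
72 = 64 + 8, so 121^72 ≡ 13·102 ≡ 16 (mod 131)
99·16 = 1584 ≡ 12 (mod 131)
15 ≠ 12; the check fails.

no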